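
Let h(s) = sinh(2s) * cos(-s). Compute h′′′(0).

Multiply the two series term by term and collect like powers.
The coefficient of s^3 in the expansion is 1/3, so h′′′(0) = 3! * (1/3) = 2.

2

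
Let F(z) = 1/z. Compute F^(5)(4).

-15/512

Apply the Taylor formula c_k = f^(k)(a)/k!.
The coefficient of (z - 4)^5 in the expansion is -1/4096, so F^(5)(4) = 5! * (-1/4096) = -15/512.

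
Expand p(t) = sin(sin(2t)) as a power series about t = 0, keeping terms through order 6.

Plug the Maclaurin series of the inner function into that of the outer and collect terms.

16*t^5/5 - 8*t^3/3 + 2*t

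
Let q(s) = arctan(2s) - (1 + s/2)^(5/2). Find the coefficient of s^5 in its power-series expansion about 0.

262129/40960

Expand each term separately and add.
q(0) = -1
q′(0) = 3/4
q′′(0) = -15/16
q′′′(0) = -1039/64
q^(4)(0) = 15/256
q^(5)(0) = 786387/1024
So c_5 = q^(5)(0)/5! = 262129/40960.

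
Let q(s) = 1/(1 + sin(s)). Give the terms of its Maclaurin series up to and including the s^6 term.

17*s^6/45 - 61*s^5/120 + 2*s^4/3 - 5*s^3/6 + s^2 - s + 1

Substitute the inner expansion into the outer series and collect powers.
q(0) = 1
q′(0) = -1
q′′(0) = 2
q′′′(0) = -5
q^(4)(0) = 16
q^(5)(0) = -61
q^(6)(0) = 272
Then c_k = q^(k)(0)/k! gives each Taylor coefficient.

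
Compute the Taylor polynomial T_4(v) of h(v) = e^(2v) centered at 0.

2*v^4/3 + 4*v^3/3 + 2*v^2 + 2*v + 1

Differentiate repeatedly and evaluate at the center.
h(0) = 1
h′(0) = 2
h′′(0) = 4
h′′′(0) = 8
h^(4)(0) = 16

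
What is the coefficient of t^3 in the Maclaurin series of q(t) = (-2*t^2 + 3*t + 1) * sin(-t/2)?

49/48

Multiply each power in the prefactor through the base expansion.
q(0) = 0
q′(0) = -1/2
q′′(0) = -3
q′′′(0) = 49/8
So c_3 = q′′′(0)/3! = 49/48.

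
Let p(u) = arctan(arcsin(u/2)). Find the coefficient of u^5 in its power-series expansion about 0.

Let u equal the inner series; expand the outer function in u and truncate.

13/3840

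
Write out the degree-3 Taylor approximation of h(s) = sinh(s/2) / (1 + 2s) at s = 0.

97*s^3/48 - s^2 + s/2

Take the Cauchy product of the two expansions.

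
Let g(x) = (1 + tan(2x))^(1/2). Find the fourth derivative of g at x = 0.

-47

Let u equal the inner series; expand the outer function in u and truncate.
From the series, [x^4] g = -47/24; multiply by 4! = 24 to get -47.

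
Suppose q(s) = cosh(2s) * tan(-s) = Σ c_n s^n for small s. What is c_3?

Expand each factor separately, then convolve coefficients.
q(0) = 0
q′(0) = -1
q′′(0) = 0
q′′′(0) = -14
So c_3 = q′′′(0)/3! = -7/3.

-7/3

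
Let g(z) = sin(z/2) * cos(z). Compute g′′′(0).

-13/8

Write out both Maclaurin series and multiply, keeping only the needed powers.
From the series, [z^3] g = -13/48; multiply by 3! = 6 to get -13/8.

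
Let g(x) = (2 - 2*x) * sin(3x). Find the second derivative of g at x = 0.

-12

Distribute the polynomial across the series and collect like powers.
The coefficient of x^2 in the expansion is -6, so g′′(0) = 2! * (-6) = -12.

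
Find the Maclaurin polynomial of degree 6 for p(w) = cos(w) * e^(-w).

w^5/30 - w^4/6 + w^3/3 - w + 1

Multiply the two series term by term and collect like powers.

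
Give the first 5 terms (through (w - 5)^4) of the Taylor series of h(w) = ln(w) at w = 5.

h(5) = ln(5)
h′(5) = 1/5
h′′(5) = -1/25
h′′′(5) = 2/125
h^(4)(5) = -6/625

-(w - 5)^4/2500 + (w - 5)^3/375 - (w - 5)^2/50 + (w - 5)/5 + ln(5)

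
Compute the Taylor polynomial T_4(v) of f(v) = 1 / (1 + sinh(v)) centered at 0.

4*v^4/3 - 7*v^3/6 + v^2 - v + 1

Expand as Σ (-1)^k u^k with u equal to the inner function's series.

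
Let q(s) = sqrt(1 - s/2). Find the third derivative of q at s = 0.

-3/64

From the series, [s^3] q = -1/128; multiply by 3! = 6 to get -3/64.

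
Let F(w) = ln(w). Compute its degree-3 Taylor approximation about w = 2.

(w - 2)^3/24 - (w - 2)^2/8 + (w - 2)/2 + ln(2)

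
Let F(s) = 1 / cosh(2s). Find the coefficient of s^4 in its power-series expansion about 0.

10/3

Invert the denominator's series and multiply.
F(0) = 1
F′(0) = 0
F′′(0) = -4
F′′′(0) = 0
F^(4)(0) = 80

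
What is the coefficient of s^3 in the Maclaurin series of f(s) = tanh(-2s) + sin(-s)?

17/6

Combine the two series term by term.
f(0) = 0
f′(0) = -3
f′′(0) = 0
f′′′(0) = 17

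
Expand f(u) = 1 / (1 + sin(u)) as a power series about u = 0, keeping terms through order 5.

Use the geometric series for the reciprocal, then substitute.

-61*u^5/120 + 2*u^4/3 - 5*u^3/6 + u^2 - u + 1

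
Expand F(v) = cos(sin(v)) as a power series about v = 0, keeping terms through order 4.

Compose series: expand the inner function first, then feed it into the outer expansion.
F(0) = 1
F′(0) = 0
F′′(0) = -1
F′′′(0) = 0
F^(4)(0) = 5

5*v^4/24 - v^2/2 + 1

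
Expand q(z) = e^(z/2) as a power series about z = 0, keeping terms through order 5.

z^5/3840 + z^4/384 + z^3/48 + z^2/8 + z/2 + 1

Use the known series and substitute for the argument.
q(0) = 1
q′(0) = 1/2
q′′(0) = 1/4
q′′′(0) = 1/8
q^(4)(0) = 1/16
q^(5)(0) = 1/32
Then c_k = q^(k)(0)/k! gives each Taylor coefficient.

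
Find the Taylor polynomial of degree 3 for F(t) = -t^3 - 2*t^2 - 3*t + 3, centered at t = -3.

-(t + 3)^3 + 7*(t + 3)^2 - 18*(t + 3) + 21

Differentiate repeatedly and evaluate at the center.
F(-3) = 21
F′(-3) = -18
F′′(-3) = 14
F′′′(-3) = -6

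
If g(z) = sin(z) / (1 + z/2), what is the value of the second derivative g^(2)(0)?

Expand each factor separately, then convolve coefficients.
The coefficient of z^2 in the expansion is -1/2, so g′′(0) = 2! * (-1/2) = -1.

-1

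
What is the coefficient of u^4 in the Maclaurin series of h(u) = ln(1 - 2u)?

Apply the Taylor formula c_k = f^(k)(a)/k!.
So c_4 = h^(4)(0)/4! = -4.

-4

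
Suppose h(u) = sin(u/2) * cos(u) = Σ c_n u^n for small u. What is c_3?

-13/48

Expand each factor separately, then convolve coefficients.
[u^0] = 0;  [u^1] = 1/2;  [u^2] = 0;  [u^3] = -13/48.
So c_3 = h′′′(0)/3! = -13/48.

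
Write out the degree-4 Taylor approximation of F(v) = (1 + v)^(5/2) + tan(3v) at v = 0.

Add the two expansions coefficient-wise.
F(0) = 1
F′(0) = 11/2
F′′(0) = 15/4
F′′′(0) = 447/8
F^(4)(0) = -15/16

-5*v^4/128 + 149*v^3/16 + 15*v^2/8 + 11*v/2 + 1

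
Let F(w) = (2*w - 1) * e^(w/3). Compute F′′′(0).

17/27

Shift and add copies of the series according to the polynomial's terms.
From the series, [w^3] F = 17/162; multiply by 3! = 6 to get 17/27.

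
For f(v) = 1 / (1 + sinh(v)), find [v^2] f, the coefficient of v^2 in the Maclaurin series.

1

Expand as Σ (-1)^k u^k with u equal to the inner function's series.
f(0) = 1
f′(0) = -1
f′′(0) = 2
So c_2 = f′′(0)/2! = 1.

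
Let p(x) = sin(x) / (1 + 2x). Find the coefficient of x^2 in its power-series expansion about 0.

Take the Cauchy product of the two expansions.
p(0) = 0
p′(0) = 1
p′′(0) = -4
Then c_k = p^(k)(0)/k! gives each Taylor coefficient.

-2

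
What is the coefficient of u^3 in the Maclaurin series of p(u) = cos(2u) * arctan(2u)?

Expand each factor separately, then convolve coefficients.
[u^0] = 0;  [u^1] = 2;  [u^2] = 0;  [u^3] = -20/3.

-20/3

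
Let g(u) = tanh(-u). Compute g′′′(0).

The coefficient of u^3 in the expansion is 1/3, so g′′′(0) = 3! * (1/3) = 2.

2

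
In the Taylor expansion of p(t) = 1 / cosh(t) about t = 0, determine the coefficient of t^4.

Write the quotient as an unknown series and match coefficients against numerator = denominator · series.

5/24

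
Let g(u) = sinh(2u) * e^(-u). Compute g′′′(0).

Write out both Maclaurin series and multiply, keeping only the needed powers.
The coefficient of u^3 in the expansion is 7/3, so g′′′(0) = 3! * (7/3) = 14.

14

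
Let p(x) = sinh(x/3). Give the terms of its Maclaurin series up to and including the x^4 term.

p(0) = 0
p′(0) = 1/3
p′′(0) = 0
p′′′(0) = 1/27
p^(4)(0) = 0

x^3/162 + x/3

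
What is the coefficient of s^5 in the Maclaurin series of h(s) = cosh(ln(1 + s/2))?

-1/64

Let u equal the inner series; expand the outer function in u and truncate.
h(0) = 1
h′(0) = 0
h′′(0) = 1/4
h′′′(0) = -3/8
h^(4)(0) = 3/4
h^(5)(0) = -15/8
Then c_k = h^(k)(0)/k! gives each Taylor coefficient.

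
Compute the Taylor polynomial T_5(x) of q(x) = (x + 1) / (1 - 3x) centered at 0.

324*x^5 + 108*x^4 + 36*x^3 + 12*x^2 + 4*x + 1

Shift and add copies of the series according to the polynomial's terms.
[x^0] = 1;  [x^1] = 4;  [x^2] = 12;  [x^3] = 36;  [x^4] = 108;  [x^5] = 324.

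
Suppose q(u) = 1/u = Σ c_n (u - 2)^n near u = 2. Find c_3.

Apply the Taylor formula c_k = f^(k)(a)/k!.
q(2) = 1/2
q′(2) = -1/4
q′′(2) = 1/4
q′′′(2) = -3/8
So c_3 = q′′′(2)/3! = -1/16.

-1/16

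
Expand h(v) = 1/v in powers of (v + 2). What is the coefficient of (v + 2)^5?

-1/64

Use the known series and substitute for the argument.
h(-2) = -1/2
h′(-2) = -1/4
h′′(-2) = -1/4
h′′′(-2) = -3/8
h^(4)(-2) = -3/4
h^(5)(-2) = -15/8
So c_5 = h^(5)(-2)/5! = -1/64.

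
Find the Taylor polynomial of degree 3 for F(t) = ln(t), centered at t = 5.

(t - 5)^3/375 - (t - 5)^2/50 + (t - 5)/5 + ln(5)

Use the known series and substitute for the argument.
F(5) = ln(5)
F′(5) = 1/5
F′′(5) = -1/25
F′′′(5) = 2/125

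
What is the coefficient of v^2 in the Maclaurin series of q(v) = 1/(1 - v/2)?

q(0) = 1
q′(0) = 1/2
q′′(0) = 1/2
So c_2 = q′′(0)/2! = 1/4.

1/4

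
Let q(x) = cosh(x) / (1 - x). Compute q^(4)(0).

37

Multiply the two series term by term and collect like powers.
The coefficient of x^4 in the expansion is 37/24, so q^(4)(0) = 4! * (37/24) = 37.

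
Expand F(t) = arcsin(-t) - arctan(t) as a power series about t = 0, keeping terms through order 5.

-11*t^5/40 + t^3/6 - 2*t

Add the two expansions coefficient-wise.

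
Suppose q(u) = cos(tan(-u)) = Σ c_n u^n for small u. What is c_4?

-7/24

Let u equal the inner series; expand the outer function in u and truncate.
[u^0] = 1;  [u^1] = 0;  [u^2] = -1/2;  [u^3] = 0;  [u^4] = -7/24.
So c_4 = q^(4)(0)/4! = -7/24.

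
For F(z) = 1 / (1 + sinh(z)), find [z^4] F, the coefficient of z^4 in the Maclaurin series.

4/3

Expand as Σ (-1)^k u^k with u equal to the inner function's series.
F(0) = 1
F′(0) = -1
F′′(0) = 2
F′′′(0) = -7
F^(4)(0) = 32
Then c_k = F^(k)(0)/k! gives each Taylor coefficient.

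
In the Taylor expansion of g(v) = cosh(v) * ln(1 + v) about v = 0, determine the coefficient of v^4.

Multiply the two series term by term and collect like powers.
[v^0] = 0;  [v^1] = 1;  [v^2] = -1/2;  [v^3] = 5/6;  [v^4] = -1/2.

-1/2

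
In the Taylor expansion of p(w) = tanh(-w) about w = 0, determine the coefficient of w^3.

1/3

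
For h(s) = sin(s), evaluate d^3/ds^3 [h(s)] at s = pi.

1

From the series, [(s - pi)^3] h = 1/6; multiply by 3! = 6 to get 1.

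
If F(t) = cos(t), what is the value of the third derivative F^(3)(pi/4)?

The coefficient of (t - pi/4)^3 in the expansion is sqrt(2)/12, so F′′′(pi/4) = 3! * (sqrt(2)/12) = sqrt(2)/2.

sqrt(2)/2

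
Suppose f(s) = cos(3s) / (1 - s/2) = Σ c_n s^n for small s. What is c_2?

Multiply the two series term by term and collect like powers.
f(0) = 1
f′(0) = 1/2
f′′(0) = -17/2
Then c_k = f^(k)(0)/k! gives each Taylor coefficient.

-17/4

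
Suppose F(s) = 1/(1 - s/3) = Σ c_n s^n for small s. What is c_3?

1/27

Differentiate repeatedly and evaluate at the center.
F(0) = 1
F′(0) = 1/3
F′′(0) = 2/9
F′′′(0) = 2/9
Then c_k = F^(k)(0)/k! gives each Taylor coefficient.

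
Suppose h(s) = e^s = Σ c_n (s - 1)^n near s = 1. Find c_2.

e/2

h(1) = e
h′(1) = e
h′′(1) = e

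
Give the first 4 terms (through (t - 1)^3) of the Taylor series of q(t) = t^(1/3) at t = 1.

5*(t - 1)^3/81 - (t - 1)^2/9 + (t - 1)/3 + 1

q(1) = 1
q′(1) = 1/3
q′′(1) = -2/9
q′′′(1) = 10/27
Then c_k = q^(k)(1)/k! gives each Taylor coefficient.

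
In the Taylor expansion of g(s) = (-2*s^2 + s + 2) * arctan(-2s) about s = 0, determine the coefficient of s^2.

-2

Shift and add copies of the series according to the polynomial's terms.
g(0) = 0
g′(0) = -4
g′′(0) = -4
Then c_k = g^(k)(0)/k! gives each Taylor coefficient.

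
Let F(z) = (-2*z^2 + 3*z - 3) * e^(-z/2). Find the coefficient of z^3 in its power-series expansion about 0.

23/16

Shift and add copies of the series according to the polynomial's terms.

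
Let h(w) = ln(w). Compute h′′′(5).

2/125

Apply the Taylor formula c_k = f^(k)(a)/k!.
The coefficient of (w - 5)^3 in the expansion is 1/375, so h′′′(5) = 3! * (1/375) = 2/125.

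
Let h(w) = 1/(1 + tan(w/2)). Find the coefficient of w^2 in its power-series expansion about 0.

Compose series: expand the inner function first, then feed it into the outer expansion.
[w^0] = 1;  [w^1] = -1/2;  [w^2] = 1/4.

1/4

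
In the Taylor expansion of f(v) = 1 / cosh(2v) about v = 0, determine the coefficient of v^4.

10/3

Divide the numerator series by the denominator series (power-series long division).
f(0) = 1
f′(0) = 0
f′′(0) = -4
f′′′(0) = 0
f^(4)(0) = 80
So c_4 = f^(4)(0)/4! = 10/3.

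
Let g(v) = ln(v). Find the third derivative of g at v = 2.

1/4

Compute the successive derivatives at the expansion point and divide by k!.
From the series, [(v - 2)^3] g = 1/24; multiply by 3! = 6 to get 1/4.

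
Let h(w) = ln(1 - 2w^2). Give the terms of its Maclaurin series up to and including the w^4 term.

-2*w^4 - 2*w^2

h(0) = 0
h′(0) = 0
h′′(0) = -4
h′′′(0) = 0
h^(4)(0) = -48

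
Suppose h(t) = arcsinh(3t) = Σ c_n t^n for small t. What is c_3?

-9/2

Compute the successive derivatives at the expansion point and divide by k!.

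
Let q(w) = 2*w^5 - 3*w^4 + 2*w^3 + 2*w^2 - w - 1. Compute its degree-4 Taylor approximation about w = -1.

[(w + 1)^0] = -5;  [(w + 1)^1] = 23;  [(w + 1)^2] = -42;  [(w + 1)^3] = 34;  [(w + 1)^4] = -13.

-13*(w + 1)^4 + 34*(w + 1)^3 - 42*(w + 1)^2 + 23*(w + 1) - 5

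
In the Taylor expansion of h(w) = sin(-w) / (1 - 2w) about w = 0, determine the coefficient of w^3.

Expand each factor separately, then convolve coefficients.

-23/6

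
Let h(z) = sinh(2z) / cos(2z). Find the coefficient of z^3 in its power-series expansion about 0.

Invert the denominator's series and multiply.
h(0) = 0
h′(0) = 2
h′′(0) = 0
h′′′(0) = 32
Dividing each by k! gives the coefficients c_0, ..., c_3.

16/3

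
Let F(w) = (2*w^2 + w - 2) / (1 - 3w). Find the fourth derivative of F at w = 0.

-2808

Shift and add copies of the series according to the polynomial's terms.
The coefficient of w^4 in the expansion is -117, so F^(4)(0) = 4! * (-117) = -2808.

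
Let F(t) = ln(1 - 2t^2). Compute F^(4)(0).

-48

From the series, [t^4] F = -2; multiply by 4! = 24 to get -48.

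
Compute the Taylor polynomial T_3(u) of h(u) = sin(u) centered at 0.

[u^0] = 0;  [u^1] = 1;  [u^2] = 0;  [u^3] = -1/6.

-u^3/6 + u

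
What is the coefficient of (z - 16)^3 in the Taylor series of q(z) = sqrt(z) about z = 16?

[(z - 16)^0] = 4;  [(z - 16)^1] = 1/8;  [(z - 16)^2] = -1/512;  [(z - 16)^3] = 1/16384.

1/16384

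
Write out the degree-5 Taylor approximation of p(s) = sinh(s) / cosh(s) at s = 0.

Divide the numerator series by the denominator series (power-series long division).
[s^0] = 0;  [s^1] = 1;  [s^2] = 0;  [s^3] = -1/3;  [s^4] = 0;  [s^5] = 2/15.

2*s^5/15 - s^3/3 + s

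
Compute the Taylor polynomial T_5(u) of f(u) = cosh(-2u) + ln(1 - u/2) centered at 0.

-u^5/160 + 125*u^4/192 - u^3/24 + 15*u^2/8 - u/2 + 1

Expand each term separately and add.
f(0) = 1
f′(0) = -1/2
f′′(0) = 15/4
f′′′(0) = -1/4
f^(4)(0) = 125/8
f^(5)(0) = -3/4
Then c_k = f^(k)(0)/k! gives each Taylor coefficient.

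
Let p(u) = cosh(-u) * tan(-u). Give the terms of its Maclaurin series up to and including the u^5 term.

-41*u^5/120 - 5*u^3/6 - u

Expand each factor separately, then convolve coefficients.
p(0) = 0
p′(0) = -1
p′′(0) = 0
p′′′(0) = -5
p^(4)(0) = 0
p^(5)(0) = -41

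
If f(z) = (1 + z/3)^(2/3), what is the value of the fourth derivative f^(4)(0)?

From the series, [z^4] f = -7/19683; multiply by 4! = 24 to get -56/6561.

-56/6561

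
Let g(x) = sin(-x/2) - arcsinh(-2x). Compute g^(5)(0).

Expand each term separately and add.
The coefficient of x^5 in the expansion is 1843/768, so g^(5)(0) = 5! * (1843/768) = 9215/32.

9215/32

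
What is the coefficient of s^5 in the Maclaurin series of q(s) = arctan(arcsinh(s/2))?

Plug the Maclaurin series of the inner function into that of the outer and collect terms.
q(0) = 0
q′(0) = 1/2
q′′(0) = 0
q′′′(0) = -3/8
q^(4)(0) = 0
q^(5)(0) = 53/32
So c_5 = q^(5)(0)/5! = 53/3840.

53/3840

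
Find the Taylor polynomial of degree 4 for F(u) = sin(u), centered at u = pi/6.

[(u - pi/6)^0] = 1/2;  [(u - pi/6)^1] = sqrt(3)/2;  [(u - pi/6)^2] = -1/4;  [(u - pi/6)^3] = -sqrt(3)/12;  [(u - pi/6)^4] = 1/48.

(u - pi/6)^4/48 - sqrt(3)*(u - pi/6)^3/12 - (u - pi/6)^2/4 + sqrt(3)*(u - pi/6)/2 + 1/2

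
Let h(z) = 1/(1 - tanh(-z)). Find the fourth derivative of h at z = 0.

8

Plug the Maclaurin series of the inner function into that of the outer and collect terms.
The coefficient of z^4 in the expansion is 1/3, so h^(4)(0) = 4! * (1/3) = 8.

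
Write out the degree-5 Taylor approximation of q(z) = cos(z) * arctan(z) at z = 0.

49*z^5/120 - 5*z^3/6 + z

Take the Cauchy product of the two expansions.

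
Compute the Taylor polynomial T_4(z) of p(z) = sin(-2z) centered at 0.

[z^0] = 0;  [z^1] = -2;  [z^2] = 0;  [z^3] = 4/3;  [z^4] = 0.

4*z^3/3 - 2*z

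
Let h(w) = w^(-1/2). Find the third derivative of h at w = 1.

The coefficient of (w - 1)^3 in the expansion is -5/16, so h′′′(1) = 3! * (-5/16) = -15/8.

-15/8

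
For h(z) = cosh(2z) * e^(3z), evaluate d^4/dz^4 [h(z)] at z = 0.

Multiply the two series term by term and collect like powers.
From the series, [z^4] h = 313/24; multiply by 4! = 24 to get 313.

313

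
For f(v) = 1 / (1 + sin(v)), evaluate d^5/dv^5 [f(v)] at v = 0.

Use the geometric series for the reciprocal, then substitute.
The coefficient of v^5 in the expansion is -61/120, so f^(5)(0) = 5! * (-61/120) = -61.

-61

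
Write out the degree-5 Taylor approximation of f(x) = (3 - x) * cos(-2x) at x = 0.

Distribute the polynomial across the series and collect like powers.

-2*x^5/3 + 2*x^4 + 2*x^3 - 6*x^2 - x + 3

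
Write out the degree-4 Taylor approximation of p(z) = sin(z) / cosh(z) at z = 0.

Divide the numerator series by the denominator series (power-series long division).
p(0) = 0
p′(0) = 1
p′′(0) = 0
p′′′(0) = -4
p^(4)(0) = 0

-2*z^3/3 + z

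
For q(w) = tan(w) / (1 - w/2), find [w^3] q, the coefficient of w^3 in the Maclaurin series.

Write out both Maclaurin series and multiply, keeping only the needed powers.
[w^0] = 0;  [w^1] = 1;  [w^2] = 1/2;  [w^3] = 7/12.
So c_3 = q′′′(0)/3! = 7/12.

7/12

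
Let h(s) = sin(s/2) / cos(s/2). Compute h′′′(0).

1/4

Write the quotient as an unknown series and match coefficients against numerator = denominator · series.
The coefficient of s^3 in the expansion is 1/24, so h′′′(0) = 3! * (1/24) = 1/4.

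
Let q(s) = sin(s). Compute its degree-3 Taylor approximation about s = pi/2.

1 - (s - pi/2)^2/2

Apply the Taylor formula c_k = f^(k)(a)/k!.
[(s - pi/2)^0] = 1;  [(s - pi/2)^1] = 0;  [(s - pi/2)^2] = -1/2;  [(s - pi/2)^3] = 0.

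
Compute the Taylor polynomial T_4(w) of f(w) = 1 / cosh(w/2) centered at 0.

Invert the denominator's series and multiply.
f(0) = 1
f′(0) = 0
f′′(0) = -1/4
f′′′(0) = 0
f^(4)(0) = 5/16

5*w^4/384 - w^2/8 + 1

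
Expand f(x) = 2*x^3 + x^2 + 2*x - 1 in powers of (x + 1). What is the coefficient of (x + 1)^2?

-5

f(-1) = -4
f′(-1) = 6
f′′(-1) = -10
The Taylor polynomial is Σ f^(k)(-1)/k! · (x + 1)^k.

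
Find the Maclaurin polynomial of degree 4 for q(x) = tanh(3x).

-9*x^3 + 3*x

q(0) = 0
q′(0) = 3
q′′(0) = 0
q′′′(0) = -54
q^(4)(0) = 0
Dividing each by k! gives the coefficients c_0, ..., c_4.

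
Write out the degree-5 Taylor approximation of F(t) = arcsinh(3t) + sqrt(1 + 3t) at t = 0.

Expand each term separately and add.
[t^0] = 1;  [t^1] = 9/2;  [t^2] = -9/8;  [t^3] = -45/16;  [t^4] = -405/128;  [t^5] = 31833/1280.

31833*t^5/1280 - 405*t^4/128 - 45*t^3/16 - 9*t^2/8 + 9*t/2 + 1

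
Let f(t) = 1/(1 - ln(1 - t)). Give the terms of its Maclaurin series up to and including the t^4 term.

Compose series: expand the inner function first, then feed it into the outer expansion.

t^4/6 - t^3/3 + t^2/2 - t + 1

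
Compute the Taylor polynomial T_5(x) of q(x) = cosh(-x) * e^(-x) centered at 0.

-2*x^5/15 + x^4/3 - 2*x^3/3 + x^2 - x + 1

Multiply the two series term by term and collect like powers.
q(0) = 1
q′(0) = -1
q′′(0) = 2
q′′′(0) = -4
q^(4)(0) = 8
q^(5)(0) = -16
Then c_k = q^(k)(0)/k! gives each Taylor coefficient.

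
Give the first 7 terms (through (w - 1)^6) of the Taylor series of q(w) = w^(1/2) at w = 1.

Use the known series and substitute for the argument.
q(1) = 1
q′(1) = 1/2
q′′(1) = -1/4
q′′′(1) = 3/8
q^(4)(1) = -15/16
q^(5)(1) = 105/32
q^(6)(1) = -945/64

-21*(w - 1)^6/1024 + 7*(w - 1)^5/256 - 5*(w - 1)^4/128 + (w - 1)^3/16 - (w - 1)^2/8 + (w - 1)/2 + 1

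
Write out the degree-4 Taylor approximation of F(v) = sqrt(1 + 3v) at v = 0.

-405*v^4/128 + 27*v^3/16 - 9*v^2/8 + 3*v/2 + 1

Compute the successive derivatives at the expansion point and divide by k!.
F(0) = 1
F′(0) = 3/2
F′′(0) = -9/4
F′′′(0) = 81/8
F^(4)(0) = -1215/16
The Taylor polynomial is Σ F^(k)(0)/k! · v^k.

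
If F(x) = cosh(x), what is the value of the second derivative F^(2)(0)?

1

From the series, [x^2] F = 1/2; multiply by 2! = 2 to get 1.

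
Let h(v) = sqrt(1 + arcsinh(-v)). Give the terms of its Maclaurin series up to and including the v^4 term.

Compose series: expand the inner function first, then feed it into the outer expansion.
h(0) = 1
h′(0) = -1/2
h′′(0) = -1/4
h′′′(0) = 1/8
h^(4)(0) = 1/16
Dividing each by k! gives the coefficients c_0, ..., c_4.

v^4/384 + v^3/48 - v^2/8 - v/2 + 1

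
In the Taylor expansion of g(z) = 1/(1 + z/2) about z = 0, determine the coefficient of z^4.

Apply the Taylor formula c_k = f^(k)(a)/k!.
g(0) = 1
g′(0) = -1/2
g′′(0) = 1/2
g′′′(0) = -3/4
g^(4)(0) = 3/2

1/16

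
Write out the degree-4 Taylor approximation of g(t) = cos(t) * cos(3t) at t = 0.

17*t^4/3 - 5*t^2 + 1

Write out both Maclaurin series and multiply, keeping only the needed powers.
g(0) = 1
g′(0) = 0
g′′(0) = -10
g′′′(0) = 0
g^(4)(0) = 136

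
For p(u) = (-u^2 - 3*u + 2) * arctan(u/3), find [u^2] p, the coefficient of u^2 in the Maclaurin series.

Multiply each power in the prefactor through the base expansion.
p(0) = 0
p′(0) = 2/3
p′′(0) = -2

-1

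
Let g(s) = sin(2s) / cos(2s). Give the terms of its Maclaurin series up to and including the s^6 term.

Write the quotient as an unknown series and match coefficients against numerator = denominator · series.
g(0) = 0
g′(0) = 2
g′′(0) = 0
g′′′(0) = 16
g^(4)(0) = 0
g^(5)(0) = 512
g^(6)(0) = 0

64*s^5/15 + 8*s^3/3 + 2*s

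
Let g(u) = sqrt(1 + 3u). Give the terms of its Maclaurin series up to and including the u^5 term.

[u^0] = 1;  [u^1] = 3/2;  [u^2] = -9/8;  [u^3] = 27/16;  [u^4] = -405/128;  [u^5] = 1701/256.

1701*u^5/256 - 405*u^4/128 + 27*u^3/16 - 9*u^2/8 + 3*u/2 + 1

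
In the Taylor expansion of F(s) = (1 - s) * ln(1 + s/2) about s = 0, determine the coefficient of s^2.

Distribute the polynomial across the series and collect like powers.
[s^0] = 0;  [s^1] = 1/2;  [s^2] = -5/8.
So c_2 = F′′(0)/2! = -5/8.

-5/8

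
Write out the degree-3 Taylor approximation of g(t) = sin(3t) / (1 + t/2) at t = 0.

Write out both Maclaurin series and multiply, keeping only the needed powers.
g(0) = 0
g′(0) = 3
g′′(0) = -3
g′′′(0) = -45/2
Dividing each by k! gives the coefficients c_0, ..., c_3.

-15*t^3/4 - 3*t^2/2 + 3*t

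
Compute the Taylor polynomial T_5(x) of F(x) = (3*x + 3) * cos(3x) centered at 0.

Shift and add copies of the series according to the polynomial's terms.
F(0) = 3
F′(0) = 3
F′′(0) = -27
F′′′(0) = -81
F^(4)(0) = 243
F^(5)(0) = 1215

81*x^5/8 + 81*x^4/8 - 27*x^3/2 - 27*x^2/2 + 3*x + 3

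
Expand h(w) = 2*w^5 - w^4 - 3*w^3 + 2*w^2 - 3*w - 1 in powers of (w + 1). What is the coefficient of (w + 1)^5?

2

h(-1) = 4
h′(-1) = -2
h′′(-1) = -30
h′′′(-1) = 126
h^(4)(-1) = -264
h^(5)(-1) = 240
Dividing each by k! gives the coefficients c_0, ..., c_5.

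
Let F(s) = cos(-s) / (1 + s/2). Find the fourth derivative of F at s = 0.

-1/2

Multiply the two series term by term and collect like powers.
The coefficient of s^4 in the expansion is -1/48, so F^(4)(0) = 4! * (-1/48) = -1/2.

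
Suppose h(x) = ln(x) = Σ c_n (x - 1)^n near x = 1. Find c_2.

-1/2

h(1) = 0
h′(1) = 1
h′′(1) = -1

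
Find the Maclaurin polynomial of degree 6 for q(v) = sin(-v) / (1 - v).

Write out both Maclaurin series and multiply, keeping only the needed powers.

-101*v^6/120 - 101*v^5/120 - 5*v^4/6 - 5*v^3/6 - v^2 - v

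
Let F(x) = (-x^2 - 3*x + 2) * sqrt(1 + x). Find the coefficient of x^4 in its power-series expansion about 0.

Distribute the polynomial across the series and collect like powers.
F(0) = 2
F′(0) = -2
F′′(0) = -11/2
F′′′(0) = 0
F^(4)(0) = -27/8
So c_4 = F^(4)(0)/4! = -9/64.

-9/64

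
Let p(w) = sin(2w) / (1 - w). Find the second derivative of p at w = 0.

4

Expand 1/(denominator) as a geometric series and multiply by the numerator's series.
From the series, [w^2] p = 2; multiply by 2! = 2 to get 4.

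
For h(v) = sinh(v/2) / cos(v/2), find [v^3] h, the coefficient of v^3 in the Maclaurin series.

1/12

Invert the denominator's series and multiply.
h(0) = 0
h′(0) = 1/2
h′′(0) = 0
h′′′(0) = 1/2
Dividing each by k! gives the coefficients c_0, ..., c_3.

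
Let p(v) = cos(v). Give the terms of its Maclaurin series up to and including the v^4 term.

v^4/24 - v^2/2 + 1

[v^0] = 1;  [v^1] = 0;  [v^2] = -1/2;  [v^3] = 0;  [v^4] = 1/24.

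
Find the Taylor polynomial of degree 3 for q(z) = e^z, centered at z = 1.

q(1) = e
q′(1) = e
q′′(1) = e
q′′′(1) = e
Then c_k = q^(k)(1)/k! gives each Taylor coefficient.

e*(z - 1)^3/6 + e*(z - 1)^2/2 + e*(z - 1) + e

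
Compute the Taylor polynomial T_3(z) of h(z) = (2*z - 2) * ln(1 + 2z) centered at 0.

Distribute the polynomial across the series and collect like powers.
h(0) = 0
h′(0) = -4
h′′(0) = 16
h′′′(0) = -56
Dividing each by k! gives the coefficients c_0, ..., c_3.

-28*z^3/3 + 8*z^2 - 4*z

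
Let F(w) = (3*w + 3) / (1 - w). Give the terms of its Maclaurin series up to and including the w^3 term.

Multiply each power in the prefactor through the base expansion.

6*w^3 + 6*w^2 + 6*w + 3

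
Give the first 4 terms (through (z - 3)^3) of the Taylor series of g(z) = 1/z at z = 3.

-(z - 3)^3/81 + (z - 3)^2/27 - (z - 3)/9 + 1/3

Apply the Taylor formula c_k = f^(k)(a)/k!.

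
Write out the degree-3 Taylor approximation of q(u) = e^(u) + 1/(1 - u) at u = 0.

Expand each term separately and add.
q(0) = 2
q′(0) = 2
q′′(0) = 3
q′′′(0) = 7
Dividing each by k! gives the coefficients c_0, ..., c_3.

7*u^3/6 + 3*u^2/2 + 2*u + 2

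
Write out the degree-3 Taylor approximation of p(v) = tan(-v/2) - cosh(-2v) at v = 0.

-v^3/24 - 2*v^2 - v/2 - 1

Expand each term separately and add.
[v^0] = -1;  [v^1] = -1/2;  [v^2] = -2;  [v^3] = -1/24.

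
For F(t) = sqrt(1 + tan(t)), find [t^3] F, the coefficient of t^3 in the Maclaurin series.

11/48

Compose series: expand the inner function first, then feed it into the outer expansion.
F(0) = 1
F′(0) = 1/2
F′′(0) = -1/4
F′′′(0) = 11/8
So c_3 = F′′′(0)/3! = 11/48.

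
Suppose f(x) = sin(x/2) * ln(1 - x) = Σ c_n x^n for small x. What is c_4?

-7/48

Expand each factor separately, then convolve coefficients.
f(0) = 0
f′(0) = 0
f′′(0) = -1
f′′′(0) = -3/2
f^(4)(0) = -7/2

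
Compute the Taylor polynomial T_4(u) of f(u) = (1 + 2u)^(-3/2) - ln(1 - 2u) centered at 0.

Add the two expansions coefficient-wise.
f(0) = 1
f′(0) = -1
f′′(0) = 19
f′′′(0) = -89
f^(4)(0) = 1041

347*u^4/8 - 89*u^3/6 + 19*u^2/2 - u + 1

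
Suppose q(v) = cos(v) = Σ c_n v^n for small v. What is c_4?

q(0) = 1
q′(0) = 0
q′′(0) = -1
q′′′(0) = 0
q^(4)(0) = 1

1/24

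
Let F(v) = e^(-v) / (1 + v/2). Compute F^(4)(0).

Expand each factor separately, then convolve coefficients.
From the series, [v^4] F = 7/16; multiply by 4! = 24 to get 21/2.

21/2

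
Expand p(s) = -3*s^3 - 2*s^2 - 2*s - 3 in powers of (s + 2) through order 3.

p(-2) = 17
p′(-2) = -30
p′′(-2) = 32
p′′′(-2) = -18
The Taylor polynomial is Σ p^(k)(-2)/k! · (s + 2)^k.

-3*(s + 2)^3 + 16*(s + 2)^2 - 30*(s + 2) + 17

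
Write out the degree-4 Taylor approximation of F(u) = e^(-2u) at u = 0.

F(0) = 1
F′(0) = -2
F′′(0) = 4
F′′′(0) = -8
F^(4)(0) = 16

2*u^4/3 - 4*u^3/3 + 2*u^2 - 2*u + 1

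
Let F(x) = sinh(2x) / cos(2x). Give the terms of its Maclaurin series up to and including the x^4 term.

16*x^3/3 + 2*x

Write the quotient as an unknown series and match coefficients against numerator = denominator · series.
[x^0] = 0;  [x^1] = 2;  [x^2] = 0;  [x^3] = 16/3;  [x^4] = 0.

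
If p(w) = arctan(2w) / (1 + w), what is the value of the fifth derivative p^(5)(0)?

Write out both Maclaurin series and multiply, keeping only the needed powers.
The coefficient of w^5 in the expansion is 86/15, so p^(5)(0) = 5! * (86/15) = 688.

688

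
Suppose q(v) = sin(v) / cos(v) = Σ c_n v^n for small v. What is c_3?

Divide the numerator series by the denominator series (power-series long division).
[v^0] = 0;  [v^1] = 1;  [v^2] = 0;  [v^3] = 1/3.

1/3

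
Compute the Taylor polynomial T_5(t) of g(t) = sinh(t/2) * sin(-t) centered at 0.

Multiply the two series term by term and collect like powers.
[t^0] = 0;  [t^1] = 0;  [t^2] = -1/2;  [t^3] = 0;  [t^4] = 1/16;  [t^5] = 0.

t^4/16 - t^2/2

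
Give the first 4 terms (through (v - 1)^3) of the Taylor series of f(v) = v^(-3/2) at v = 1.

Use the known series and substitute for the argument.

-35*(v - 1)^3/16 + 15*(v - 1)^2/8 - 3*(v - 1)/2 + 1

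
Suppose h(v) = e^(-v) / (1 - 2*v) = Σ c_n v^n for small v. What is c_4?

Use 1/(1 - r) = Σ r^k on the denominator, then take the Cauchy product.
So c_4 = h^(4)(0)/4! = 233/24.

233/24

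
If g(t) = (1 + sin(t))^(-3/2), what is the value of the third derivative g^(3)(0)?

Substitute the inner expansion into the outer series and collect powers.
The coefficient of t^3 in the expansion is -31/16, so g′′′(0) = 3! * (-31/16) = -93/8.

-93/8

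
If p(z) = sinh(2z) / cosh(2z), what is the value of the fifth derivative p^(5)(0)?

512

Invert the denominator's series and multiply.
The coefficient of z^5 in the expansion is 64/15, so p^(5)(0) = 5! * (64/15) = 512.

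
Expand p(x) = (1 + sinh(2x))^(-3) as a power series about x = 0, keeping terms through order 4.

272*x^4 - 84*x^3 + 24*x^2 - 6*x + 1

Let u equal the inner series; expand the outer function in u and truncate.
[x^0] = 1;  [x^1] = -6;  [x^2] = 24;  [x^3] = -84;  [x^4] = 272.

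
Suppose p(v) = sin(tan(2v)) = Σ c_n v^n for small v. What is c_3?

Compose series: expand the inner function first, then feed it into the outer expansion.
p(0) = 0
p′(0) = 2
p′′(0) = 0
p′′′(0) = 8

4/3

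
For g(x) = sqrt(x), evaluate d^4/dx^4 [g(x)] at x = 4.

Use the known series and substitute for the argument.
The coefficient of (x - 4)^4 in the expansion is -5/16384, so g^(4)(4) = 4! * (-5/16384) = -15/2048.

-15/2048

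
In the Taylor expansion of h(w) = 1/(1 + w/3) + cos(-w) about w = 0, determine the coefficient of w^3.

Add the two expansions coefficient-wise.
[w^0] = 2;  [w^1] = -1/3;  [w^2] = -7/18;  [w^3] = -1/27.

-1/27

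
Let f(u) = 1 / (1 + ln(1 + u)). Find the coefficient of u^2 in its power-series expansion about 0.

3/2

Expand as Σ (-1)^k u^k with u equal to the inner function's series.
f(0) = 1
f′(0) = -1
f′′(0) = 3
The Taylor polynomial is Σ f^(k)(0)/k! · u^k.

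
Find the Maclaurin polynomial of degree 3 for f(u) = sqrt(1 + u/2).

[u^0] = 1;  [u^1] = 1/4;  [u^2] = -1/32;  [u^3] = 1/128.

u^3/128 - u^2/32 + u/4 + 1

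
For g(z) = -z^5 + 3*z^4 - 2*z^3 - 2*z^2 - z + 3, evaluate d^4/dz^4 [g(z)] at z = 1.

Apply the Taylor formula c_k = f^(k)(a)/k!.
The coefficient of (z - 1)^4 in the expansion is -2, so g^(4)(1) = 4! * (-2) = -48.

-48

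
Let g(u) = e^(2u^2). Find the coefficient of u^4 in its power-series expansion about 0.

2

Apply the Taylor formula c_k = f^(k)(a)/k!.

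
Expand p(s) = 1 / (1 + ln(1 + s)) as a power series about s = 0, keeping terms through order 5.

Write 1/(1+u) = 1 - u + u^2 - u^3 + ... and substitute the series for u.

-347*s^5/60 + 11*s^4/3 - 7*s^3/3 + 3*s^2/2 - s + 1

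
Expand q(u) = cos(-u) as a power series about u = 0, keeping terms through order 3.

Differentiate repeatedly and evaluate at the center.
[u^0] = 1;  [u^1] = 0;  [u^2] = -1/2;  [u^3] = 0.

1 - u^2/2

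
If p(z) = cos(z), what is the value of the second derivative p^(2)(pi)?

1

The coefficient of (z - pi)^2 in the expansion is 1/2, so p′′(pi) = 2! * (1/2) = 1.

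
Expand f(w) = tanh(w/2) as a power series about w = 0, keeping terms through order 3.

[w^0] = 0;  [w^1] = 1/2;  [w^2] = 0;  [w^3] = -1/24.

-w^3/24 + w/2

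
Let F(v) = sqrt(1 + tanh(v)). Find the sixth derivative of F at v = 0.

-721/64

Compose series: expand the inner function first, then feed it into the outer expansion.
The coefficient of v^6 in the expansion is -721/46080, so F^(6)(0) = 6! * (-721/46080) = -721/64.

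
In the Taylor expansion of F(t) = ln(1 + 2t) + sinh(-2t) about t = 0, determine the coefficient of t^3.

4/3

Combine the two series term by term.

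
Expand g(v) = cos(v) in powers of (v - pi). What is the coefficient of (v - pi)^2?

1/2

Use the known series and substitute for the argument.
[(v - pi)^0] = -1;  [(v - pi)^1] = 0;  [(v - pi)^2] = 1/2.
So c_2 = g′′(pi)/2! = 1/2.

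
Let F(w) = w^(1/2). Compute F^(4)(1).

Differentiate repeatedly and evaluate at the center.
The coefficient of (w - 1)^4 in the expansion is -5/128, so F^(4)(1) = 4! * (-5/128) = -15/16.

-15/16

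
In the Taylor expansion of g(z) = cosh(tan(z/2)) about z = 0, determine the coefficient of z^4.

Compose series: expand the inner function first, then feed it into the outer expansion.
[z^0] = 1;  [z^1] = 0;  [z^2] = 1/8;  [z^3] = 0;  [z^4] = 3/128.

3/128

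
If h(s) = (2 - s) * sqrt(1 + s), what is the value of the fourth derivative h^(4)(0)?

-27/8

Multiply each power in the prefactor through the base expansion.
From the series, [s^4] h = -9/64; multiply by 4! = 24 to get -27/8.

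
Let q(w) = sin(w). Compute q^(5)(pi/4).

sqrt(2)/2

Use the known series and substitute for the argument.
The coefficient of (w - pi/4)^5 in the expansion is sqrt(2)/240, so q^(5)(pi/4) = 5! * (sqrt(2)/240) = sqrt(2)/2.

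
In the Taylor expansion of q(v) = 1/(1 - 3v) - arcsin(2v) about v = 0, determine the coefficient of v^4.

Add the two expansions coefficient-wise.
q(0) = 1
q′(0) = 1
q′′(0) = 18
q′′′(0) = 154
q^(4)(0) = 1944

81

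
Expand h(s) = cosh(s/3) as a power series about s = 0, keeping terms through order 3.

s^2/18 + 1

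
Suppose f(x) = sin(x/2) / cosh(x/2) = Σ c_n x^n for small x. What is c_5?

3/320

Invert the denominator's series and multiply.
f(0) = 0
f′(0) = 1/2
f′′(0) = 0
f′′′(0) = -1/2
f^(4)(0) = 0
f^(5)(0) = 9/8
So c_5 = f^(5)(0)/5! = 3/320.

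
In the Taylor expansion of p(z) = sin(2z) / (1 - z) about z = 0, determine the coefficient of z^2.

Expand each factor separately, then convolve coefficients.
[z^0] = 0;  [z^1] = 2;  [z^2] = 2.

2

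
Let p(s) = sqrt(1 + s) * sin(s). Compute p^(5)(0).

Multiply the two series term by term and collect like powers.
From the series, [s^5] p = -19/1920; multiply by 5! = 120 to get -19/16.

-19/16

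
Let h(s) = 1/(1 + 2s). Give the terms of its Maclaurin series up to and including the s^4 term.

16*s^4 - 8*s^3 + 4*s^2 - 2*s + 1

Apply the Taylor formula c_k = f^(k)(a)/k!.
[s^0] = 1;  [s^1] = -2;  [s^2] = 4;  [s^3] = -8;  [s^4] = 16.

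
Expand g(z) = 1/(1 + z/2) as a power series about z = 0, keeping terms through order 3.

Apply the Taylor formula c_k = f^(k)(a)/k!.
g(0) = 1
g′(0) = -1/2
g′′(0) = 1/2
g′′′(0) = -3/4
The Taylor polynomial is Σ g^(k)(0)/k! · z^k.

-z^3/8 + z^2/4 - z/2 + 1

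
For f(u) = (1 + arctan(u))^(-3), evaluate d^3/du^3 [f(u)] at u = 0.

-54

Compose series: expand the inner function first, then feed it into the outer expansion.
From the series, [u^3] f = -9; multiply by 3! = 6 to get -54.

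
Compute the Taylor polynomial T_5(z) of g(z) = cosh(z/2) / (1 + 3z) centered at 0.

-31537*z^5/128 + 31537*z^4/384 - 219*z^3/8 + 73*z^2/8 - 3*z + 1

Write out both Maclaurin series and multiply, keeping only the needed powers.
g(0) = 1
g′(0) = -3
g′′(0) = 73/4
g′′′(0) = -657/4
g^(4)(0) = 31537/16
g^(5)(0) = -473055/16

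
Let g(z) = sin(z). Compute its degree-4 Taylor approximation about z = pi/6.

(z - pi/6)^4/48 - sqrt(3)*(z - pi/6)^3/12 - (z - pi/6)^2/4 + sqrt(3)*(z - pi/6)/2 + 1/2

[(z - pi/6)^0] = 1/2;  [(z - pi/6)^1] = sqrt(3)/2;  [(z - pi/6)^2] = -1/4;  [(z - pi/6)^3] = -sqrt(3)/12;  [(z - pi/6)^4] = 1/48.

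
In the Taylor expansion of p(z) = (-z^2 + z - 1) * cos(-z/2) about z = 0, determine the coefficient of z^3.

-1/8

Shift and add copies of the series according to the polynomial's terms.
p(0) = -1
p′(0) = 1
p′′(0) = -7/4
p′′′(0) = -3/4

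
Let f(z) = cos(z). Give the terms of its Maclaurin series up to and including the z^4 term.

z^4/24 - z^2/2 + 1

[z^0] = 1;  [z^1] = 0;  [z^2] = -1/2;  [z^3] = 0;  [z^4] = 1/24.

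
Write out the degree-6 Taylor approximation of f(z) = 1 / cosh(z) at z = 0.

-61*z^6/720 + 5*z^4/24 - z^2/2 + 1

Write the quotient as an unknown series and match coefficients against numerator = denominator · series.
f(0) = 1
f′(0) = 0
f′′(0) = -1
f′′′(0) = 0
f^(4)(0) = 5
f^(5)(0) = 0
f^(6)(0) = -61
Dividing each by k! gives the coefficients c_0, ..., c_6.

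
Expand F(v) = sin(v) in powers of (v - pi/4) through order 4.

sqrt(2)*(v - pi/4)^4/48 - sqrt(2)*(v - pi/4)^3/12 - sqrt(2)*(v - pi/4)^2/4 + sqrt(2)*(v - pi/4)/2 + sqrt(2)/2

[(v - pi/4)^0] = sqrt(2)/2;  [(v - pi/4)^1] = sqrt(2)/2;  [(v - pi/4)^2] = -sqrt(2)/4;  [(v - pi/4)^3] = -sqrt(2)/12;  [(v - pi/4)^4] = sqrt(2)/48.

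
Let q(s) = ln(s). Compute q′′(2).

The coefficient of (s - 2)^2 in the expansion is -1/8, so q′′(2) = 2! * (-1/8) = -1/4.

-1/4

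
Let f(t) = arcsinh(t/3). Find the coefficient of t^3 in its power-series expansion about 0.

-1/162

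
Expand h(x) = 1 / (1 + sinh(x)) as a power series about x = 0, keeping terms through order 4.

Use the geometric series for the reciprocal, then substitute.
h(0) = 1
h′(0) = -1
h′′(0) = 2
h′′′(0) = -7
h^(4)(0) = 32
Then c_k = h^(k)(0)/k! gives each Taylor coefficient.

4*x^4/3 - 7*x^3/6 + x^2 - x + 1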